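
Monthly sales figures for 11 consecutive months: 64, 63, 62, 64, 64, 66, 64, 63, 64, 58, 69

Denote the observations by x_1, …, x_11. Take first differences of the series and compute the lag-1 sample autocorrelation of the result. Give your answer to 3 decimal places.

First differences Δx: -1, -1, 2, 0, 2, -2, -1, 1, -6, 11
Mean of differences = 0.5000
Numerator Σ(Δx_t−Δx̄)(Δx_{t+1}−Δx̄) = -73.7500
Denominator Σ(Δx_t−Δx̄)² = 170.5000
r_1(Δx) = -73.7500 / 170.5000 = -0.433

-0.433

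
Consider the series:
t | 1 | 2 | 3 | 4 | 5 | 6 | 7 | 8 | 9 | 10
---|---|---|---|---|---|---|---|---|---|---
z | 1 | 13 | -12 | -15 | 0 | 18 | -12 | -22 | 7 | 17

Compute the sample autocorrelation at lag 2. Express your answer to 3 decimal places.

Mean z̄ = (1 + 13 − 12 − 15 + 0 + 18 − 12 − 22 + 7 + 17)/10 = -0.5000
Numerator Σ_{t=1}^{8}(z_t−z̄)(z_{t+2}−z̄) = -1353.0000
Denominator Σ(z_t−z̄)² = 1826.5000
r_2 = -1353.0000 / 1826.5000 = -0.741

-0.741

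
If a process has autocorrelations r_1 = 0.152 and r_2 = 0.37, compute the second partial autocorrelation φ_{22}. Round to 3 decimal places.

0.355

φ_{22} = (r_2 − r_1²) / (1 − r_1²)
r_1² = (0.152)² = 0.023104
Numerator = 0.37 − 0.0231 = 0.3469; denominator = 1 − 0.0231 = 0.9769
φ_{22} = 0.3469 / 0.9769 = 0.355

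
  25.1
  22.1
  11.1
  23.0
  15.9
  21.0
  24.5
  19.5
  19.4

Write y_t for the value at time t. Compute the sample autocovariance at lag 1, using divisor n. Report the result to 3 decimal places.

-5.338

Mean ȳ = (25.1 + 22.1 + 11.1 + 23.0 + 15.9 + 21.0 + 24.5 + 19.5 + 19.4)/9 = 20.1778
Σ_{t=1}^{8}(y_t−ȳ)(y_{t+1}−ȳ) = -48.0460
γ_1 = -48.0460 / 9 = -5.338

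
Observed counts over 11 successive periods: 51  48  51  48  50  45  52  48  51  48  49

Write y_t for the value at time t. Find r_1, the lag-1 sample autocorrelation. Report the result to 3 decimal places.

-0.721

Mean ȳ = (51 + 48 + 51 + 48 + 50 + 45 + 52 + 48 + 51 + 48 + 49)/11 = 49.1818
Numerator Σ_{t=1}^{10}(y_t−ȳ)(y_{t+1}−ȳ) = -30.0331
Denominator Σ(y_t−ȳ)² = 41.6364
r_1 = -30.0331 / 41.6364 = -0.721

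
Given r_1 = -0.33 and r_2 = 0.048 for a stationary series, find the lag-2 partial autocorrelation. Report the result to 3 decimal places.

φ_{22} = (r_2 − r_1²) / (1 − r_1²)
r_1² = (-0.33)² = 0.1089
Numerator = 0.048 − 0.1089 = -0.0609; denominator = 1 − 0.1089 = 0.8911
φ_{22} = -0.0609 / 0.8911 = -0.068

-0.068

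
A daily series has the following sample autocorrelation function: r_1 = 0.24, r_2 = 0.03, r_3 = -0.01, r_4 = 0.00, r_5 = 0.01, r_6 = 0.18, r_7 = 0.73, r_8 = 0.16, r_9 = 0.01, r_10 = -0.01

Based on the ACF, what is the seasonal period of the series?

7

The largest autocorrelation is r_7 = 0.73; the remaining lags stay at or below 0.24. The elevated value at lag 1 (0.24), dropping to 0.03 at lag 2, reflects decaying short-term dependence rather than seasonality.
The dominant spike at lag 7 indicates a seasonal period of 7.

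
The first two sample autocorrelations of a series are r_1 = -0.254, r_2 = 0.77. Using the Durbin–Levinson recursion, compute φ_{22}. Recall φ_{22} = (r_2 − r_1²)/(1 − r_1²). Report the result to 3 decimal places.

φ_{22} = (r_2 − r_1²) / (1 − r_1²)
r_1² = (-0.254)² = 0.064516
Numerator = 0.77 − 0.0645 = 0.7055; denominator = 1 − 0.0645 = 0.9355
φ_{22} = 0.7055 / 0.9355 = 0.754

0.754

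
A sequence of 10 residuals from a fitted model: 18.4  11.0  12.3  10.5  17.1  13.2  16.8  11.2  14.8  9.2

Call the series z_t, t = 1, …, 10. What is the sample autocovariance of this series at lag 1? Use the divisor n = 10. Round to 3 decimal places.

-3.475

Mean z̄ = (18.4 + 11.0 + 12.3 + 10.5 + 17.1 + 13.2 + 16.8 + 11.2 + 14.8 + 9.2)/10 = 13.4500
Σ_{t=1}^{9}(z_t−z̄)(z_{t+1}−z̄) = -34.7475
γ_1 = -34.7475 / 10 = -3.475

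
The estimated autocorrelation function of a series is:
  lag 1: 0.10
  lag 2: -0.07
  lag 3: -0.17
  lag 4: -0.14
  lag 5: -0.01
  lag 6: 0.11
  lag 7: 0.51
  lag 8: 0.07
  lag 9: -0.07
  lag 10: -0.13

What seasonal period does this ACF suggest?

The largest autocorrelation is r_7 = 0.51; the remaining lags stay at or below 0.11.
The dominant spike at lag 7 indicates a seasonal period of 7.

7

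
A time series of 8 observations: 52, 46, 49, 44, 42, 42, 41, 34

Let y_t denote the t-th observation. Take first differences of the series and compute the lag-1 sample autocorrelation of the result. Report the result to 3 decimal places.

-0.456

First differences Δy: -6, 3, -5, -2, 0, -1, -7
Mean of differences = -2.5714
Numerator Σ(Δy_t−Δȳ)(Δy_{t+1}−Δȳ) = -35.4694
Denominator Σ(Δy_t−Δȳ)² = 77.7143
r_1(Δy) = -35.4694 / 77.7143 = -0.456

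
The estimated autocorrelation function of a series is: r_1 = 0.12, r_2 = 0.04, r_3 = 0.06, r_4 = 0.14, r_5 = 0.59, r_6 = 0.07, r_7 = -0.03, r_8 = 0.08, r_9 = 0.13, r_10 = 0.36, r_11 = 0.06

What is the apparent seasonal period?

5

The largest autocorrelation is r_5 = 0.59, with a weaker echo at lag 10 (0.36); the remaining lags stay at or below 0.14.
The dominant spike at lag 5 indicates a seasonal period of 5.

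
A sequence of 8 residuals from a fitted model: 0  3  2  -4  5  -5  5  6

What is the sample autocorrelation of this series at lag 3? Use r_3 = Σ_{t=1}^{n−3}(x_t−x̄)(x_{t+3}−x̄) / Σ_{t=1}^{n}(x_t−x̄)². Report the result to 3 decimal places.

0.055

Mean x̄ = (0 + 3 + 2 − 4 + 5 − 5 + 5 + 6)/8 = 1.5000
Σ(x_t−x̄)(x_{t+3}−x̄) = (8.2500) + (5.2500) + (-3.2500) + (-19.2500) + (15.7500) = 6.7500
Denominator Σ(x_t−x̄)² = 122.0000
r_3 = 6.7500 / 122.0000 = 0.055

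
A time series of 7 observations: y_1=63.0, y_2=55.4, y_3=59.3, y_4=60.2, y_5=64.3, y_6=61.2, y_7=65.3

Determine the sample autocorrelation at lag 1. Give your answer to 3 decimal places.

-0.006

Mean ȳ = (63.0 + 55.4 + 59.3 + 60.2 + 64.3 + 61.2 + 65.3)/7 = 61.2429
Σ(y_t−ȳ)(y_{t+1}−ȳ) = (-10.2667) + (11.3518) + (2.0261) + (-3.1882) + (-0.1310) + (-0.1739) = -0.3818
Denominator Σ(y_t−ȳ)² = 67.8971
r_1 = -0.3818 / 67.8971 = -0.006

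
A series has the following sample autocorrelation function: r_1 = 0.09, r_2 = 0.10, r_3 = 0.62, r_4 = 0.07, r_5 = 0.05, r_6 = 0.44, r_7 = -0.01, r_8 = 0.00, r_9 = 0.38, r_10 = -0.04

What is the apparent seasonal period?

3

The largest autocorrelation is r_3 = 0.62, with weaker echoes at lags 6 (0.44) and 9 (0.38); the remaining lags stay at or below 0.10.
The dominant spike at lag 3 indicates a seasonal period of 3.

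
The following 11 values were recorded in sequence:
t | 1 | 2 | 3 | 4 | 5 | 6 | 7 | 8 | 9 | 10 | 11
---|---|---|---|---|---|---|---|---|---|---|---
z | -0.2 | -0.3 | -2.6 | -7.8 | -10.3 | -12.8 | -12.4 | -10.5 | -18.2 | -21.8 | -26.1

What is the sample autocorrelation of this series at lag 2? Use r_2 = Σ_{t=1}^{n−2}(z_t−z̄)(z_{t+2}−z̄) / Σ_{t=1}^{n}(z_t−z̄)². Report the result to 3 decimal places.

Mean z̄ = (-0.2 − 0.3 − 2.6 − 7.8 − 10.3 − 12.8 − 12.4 − 10.5 − 18.2 − 21.8 − 26.1)/11 = -11.1818
Numerator Σ_{t=1}^{9}(z_t−z̄)(z_{t+2}−z̄) = 236.9702
Denominator Σ(z_t−z̄)² = 713.9964
r_2 = 236.9702 / 713.9964 = 0.332

0.332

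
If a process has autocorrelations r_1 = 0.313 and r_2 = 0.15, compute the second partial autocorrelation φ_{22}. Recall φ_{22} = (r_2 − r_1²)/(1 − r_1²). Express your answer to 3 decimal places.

φ_{22} = (r_2 − r_1²) / (1 − r_1²)
r_1² = (0.313)² = 0.097969
Numerator = 0.15 − 0.0980 = 0.0520; denominator = 1 − 0.0980 = 0.9020
φ_{22} = 0.0520 / 0.9020 = 0.058

0.058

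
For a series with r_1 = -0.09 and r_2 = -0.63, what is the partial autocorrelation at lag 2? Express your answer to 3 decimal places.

-0.643

φ_{22} = (r_2 − r_1²) / (1 − r_1²)
r_1² = (-0.09)² = 0.0081
Numerator = -0.63 − 0.0081 = -0.6381; denominator = 1 − 0.0081 = 0.9919
φ_{22} = -0.6381 / 0.9919 = -0.643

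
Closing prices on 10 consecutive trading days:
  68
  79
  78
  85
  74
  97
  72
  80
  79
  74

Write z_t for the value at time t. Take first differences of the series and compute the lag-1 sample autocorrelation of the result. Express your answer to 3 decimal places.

-0.735

First differences Δz: 11, -1, 7, -11, 23, -25, 8, -1, -5
Mean of differences = 0.6667
Numerator Σ(Δz_t−Δz̄)(Δz_{t+1}−Δz̄) = -1126.4444
Denominator Σ(Δz_t−Δz̄)² = 1532.0000
r_1(Δz) = -1126.4444 / 1532.0000 = -0.735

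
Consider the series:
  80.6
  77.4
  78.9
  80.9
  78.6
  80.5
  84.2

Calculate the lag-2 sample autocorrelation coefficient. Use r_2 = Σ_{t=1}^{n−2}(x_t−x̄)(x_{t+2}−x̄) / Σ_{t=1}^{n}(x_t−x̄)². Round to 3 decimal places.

-0.232

Mean x̄ = (80.6 + 77.4 + 78.9 + 80.9 + 78.6 + 80.5 + 84.2)/7 = 80.1571
Deviations from mean: 0.4429, -2.7571, -1.2571, 0.7429, -1.5571, 0.3429, 4.0429
Σ(x_t−x̄)(x_{t+2}−x̄) = (-0.5567) + (-2.0482) + (1.9576) + (0.2547) + (-6.2953) = -6.6880
Denominator Σ(x_t−x̄)² = 28.8171
r_2 = -6.6880 / 28.8171 = -0.232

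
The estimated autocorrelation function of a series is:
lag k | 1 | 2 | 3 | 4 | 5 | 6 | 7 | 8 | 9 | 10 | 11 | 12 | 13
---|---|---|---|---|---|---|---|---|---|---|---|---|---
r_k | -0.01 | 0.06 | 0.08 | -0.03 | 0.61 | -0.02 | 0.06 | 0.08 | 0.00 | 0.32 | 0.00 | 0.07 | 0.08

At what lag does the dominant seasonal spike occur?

The largest autocorrelation is r_5 = 0.61, with a weaker echo at lag 10 (0.32); the remaining lags stay at or below 0.08.
The dominant spike at lag 5 indicates a seasonal period of 5.

5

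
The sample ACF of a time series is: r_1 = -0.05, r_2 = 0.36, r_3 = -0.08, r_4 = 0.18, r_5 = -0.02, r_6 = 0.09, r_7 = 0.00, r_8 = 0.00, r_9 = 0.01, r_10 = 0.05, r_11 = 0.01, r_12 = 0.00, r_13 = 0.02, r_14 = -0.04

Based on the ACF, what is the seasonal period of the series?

2

The largest autocorrelation is r_2 = 0.36, with a weaker echo at lag 4 (0.18); the remaining lags stay at or below 0.09.
The dominant spike at lag 2 indicates a seasonal period of 2.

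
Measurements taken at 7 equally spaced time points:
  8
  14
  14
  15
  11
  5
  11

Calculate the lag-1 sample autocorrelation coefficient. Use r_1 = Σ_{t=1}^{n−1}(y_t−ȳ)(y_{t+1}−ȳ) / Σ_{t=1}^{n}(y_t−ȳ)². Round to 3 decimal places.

Mean ȳ = (8 + 14 + 14 + 15 + 11 + 5 + 11)/7 = 11.1429
Deviations from mean: -3.1429, 2.8571, 2.8571, 3.8571, -0.1429, -6.1429, -0.1429
Numerator Σ_{t=1}^{6}(y_t−ȳ)(y_{t+1}−ȳ) = 11.4082
Denominator Σ(y_t−ȳ)² = 78.8571
r_1 = 11.4082 / 78.8571 = 0.145

0.145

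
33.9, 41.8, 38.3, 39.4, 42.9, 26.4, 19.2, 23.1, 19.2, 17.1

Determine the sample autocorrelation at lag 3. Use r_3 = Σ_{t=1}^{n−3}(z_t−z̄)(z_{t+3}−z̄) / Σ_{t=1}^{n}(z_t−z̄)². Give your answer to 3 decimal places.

Mean z̄ = (33.9 + 41.8 + 38.3 + 39.4 + 42.9 + 26.4 + 19.2 + 23.1 + 19.2 + 17.1)/10 = 30.1300
Σ(z_t−z̄)(z_{t+3}−z̄) = (34.9479) + (149.0259) + (-30.4741) + (-101.3211) + (-89.7731) + (40.7689) + (142.4179) = 145.5923
Denominator Σ(z_t−z̄)² = 938.2010
r_3 = 145.5923 / 938.2010 = 0.155

0.155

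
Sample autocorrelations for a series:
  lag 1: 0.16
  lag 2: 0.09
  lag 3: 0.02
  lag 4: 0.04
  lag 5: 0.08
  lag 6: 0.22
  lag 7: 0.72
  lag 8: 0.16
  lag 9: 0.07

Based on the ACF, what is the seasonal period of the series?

7

The largest autocorrelation is r_7 = 0.72; the remaining lags stay at or below 0.22.
The dominant spike at lag 7 indicates a seasonal period of 7.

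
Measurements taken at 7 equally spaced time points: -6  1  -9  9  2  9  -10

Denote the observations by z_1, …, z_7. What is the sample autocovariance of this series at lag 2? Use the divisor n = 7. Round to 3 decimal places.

Mean z̄ = (-6 + 1 − 9 + 9 + 2 + 9 − 10)/7 = -0.5714
Σ_{t=1}^{5}(z_t−z̄)(z_{t+2}−z̄) = 106.4898
γ_2 = 106.4898 / 7 = 15.213

15.213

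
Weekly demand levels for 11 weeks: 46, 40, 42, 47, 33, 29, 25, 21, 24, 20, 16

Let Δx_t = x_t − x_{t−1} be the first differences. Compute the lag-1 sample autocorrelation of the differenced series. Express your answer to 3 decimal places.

-0.235

First differences Δx: -6, 2, 5, -14, -4, -4, -4, 3, -4, -4
Mean of differences = -3.0000
Numerator Σ(Δx_t−Δx̄)(Δx_{t+1}−Δx̄) = -61.0000
Denominator Σ(Δx_t−Δx̄)² = 260.0000
r_1(Δx) = -61.0000 / 260.0000 = -0.235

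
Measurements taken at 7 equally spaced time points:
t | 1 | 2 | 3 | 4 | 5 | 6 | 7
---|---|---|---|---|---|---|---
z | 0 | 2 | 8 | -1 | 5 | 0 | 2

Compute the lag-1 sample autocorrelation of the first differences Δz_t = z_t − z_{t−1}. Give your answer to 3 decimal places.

-0.731

First differences Δz: 2, 6, -9, 6, -5, 2
Mean of differences = 0.3333
Numerator Σ(Δz_t−Δz̄)(Δz_{t+1}−Δz̄) = -135.4444
Denominator Σ(Δz_t−Δz̄)² = 185.3333
r_1(Δz) = -135.4444 / 185.3333 = -0.731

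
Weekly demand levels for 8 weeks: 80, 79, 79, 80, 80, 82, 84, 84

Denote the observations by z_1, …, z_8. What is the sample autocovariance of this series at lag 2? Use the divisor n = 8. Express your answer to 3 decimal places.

Mean z̄ = (80 + 79 + 79 + 80 + 80 + 82 + 84 + 84)/8 = 81.0000
Σ_{t=1}^{6}(z_t−z̄)(z_{t+2}−z̄) = 5.0000
γ_2 = 5.0000 / 8 = 0.625

0.625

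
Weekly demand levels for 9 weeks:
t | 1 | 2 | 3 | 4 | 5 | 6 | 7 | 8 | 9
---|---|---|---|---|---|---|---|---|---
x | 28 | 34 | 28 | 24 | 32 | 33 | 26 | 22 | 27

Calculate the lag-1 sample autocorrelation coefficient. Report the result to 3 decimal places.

Mean x̄ = (28 + 34 + 28 + 24 + 32 + 33 + 26 + 22 + 27)/9 = 28.2222
Numerator Σ_{t=1}^{8}(x_t−x̄)(x_{t+1}−x̄) = 11.2840
Denominator Σ(x_t−x̄)² = 133.5556
r_1 = 11.2840 / 133.5556 = 0.084

0.084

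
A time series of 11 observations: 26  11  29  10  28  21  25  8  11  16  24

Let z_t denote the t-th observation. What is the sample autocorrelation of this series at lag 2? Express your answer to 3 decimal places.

0.301

Mean z̄ = (26 + 11 + 29 + 10 + 28 + 21 + 25 + 8 + 11 + 16 + 24)/11 = 19.0000
Numerator Σ_{t=1}^{9}(z_t−z̄)(z_{t+2}−z̄) = 191.0000
Denominator Σ(z_t−z̄)² = 634.0000
r_2 = 191.0000 / 634.0000 = 0.301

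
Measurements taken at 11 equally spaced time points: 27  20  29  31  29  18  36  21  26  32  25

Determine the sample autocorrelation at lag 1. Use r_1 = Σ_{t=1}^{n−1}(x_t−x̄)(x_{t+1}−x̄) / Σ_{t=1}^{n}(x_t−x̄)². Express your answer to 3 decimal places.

-0.534

Mean x̄ = (27 + 20 + 29 + 31 + 29 + 18 + 36 + 21 + 26 + 32 + 25)/11 = 26.7273
Numerator Σ_{t=1}^{10}(x_t−x̄)(x_{t+1}−x̄) = -160.3471
Denominator Σ(x_t−x̄)² = 300.1818
r_1 = -160.3471 / 300.1818 = -0.534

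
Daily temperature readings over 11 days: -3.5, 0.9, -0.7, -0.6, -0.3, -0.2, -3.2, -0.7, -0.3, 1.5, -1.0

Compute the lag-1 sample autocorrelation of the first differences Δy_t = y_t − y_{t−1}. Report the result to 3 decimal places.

First differences Δy: 4.4, -1.6, 0.1, 0.3, 0.1, -3.0, 2.5, 0.4, 1.8, -2.5
Mean of differences = 0.2500
Numerator Σ(Δy_t−Δȳ)(Δy_{t+1}−Δȳ) = -17.9325
Denominator Σ(Δy_t−Δȳ)² = 46.3050
r_1(Δy) = -17.9325 / 46.3050 = -0.387

-0.387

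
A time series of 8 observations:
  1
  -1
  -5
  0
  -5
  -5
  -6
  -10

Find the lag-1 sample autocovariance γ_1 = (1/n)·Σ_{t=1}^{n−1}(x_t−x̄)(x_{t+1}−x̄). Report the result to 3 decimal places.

2.342

Mean x̄ = (1 − 1 − 5 + 0 − 5 − 5 − 6 − 10)/8 = -3.8750
Σ_{t=1}^{7}(x_t−x̄)(x_{t+1}−x̄) = 18.7344
γ_1 = 18.7344 / 8 = 2.342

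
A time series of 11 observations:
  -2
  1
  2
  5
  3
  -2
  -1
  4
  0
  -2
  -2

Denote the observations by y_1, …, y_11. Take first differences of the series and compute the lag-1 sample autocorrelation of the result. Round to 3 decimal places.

First differences Δy: 3, 1, 3, -2, -5, 1, 5, -4, -2, 0
Mean of differences = 0.0000
Numerator Σ(Δy_t−Δȳ)(Δy_{t+1}−Δȳ) = -2.0000
Denominator Σ(Δy_t−Δȳ)² = 94.0000
r_1(Δy) = -2.0000 / 94.0000 = -0.021

-0.021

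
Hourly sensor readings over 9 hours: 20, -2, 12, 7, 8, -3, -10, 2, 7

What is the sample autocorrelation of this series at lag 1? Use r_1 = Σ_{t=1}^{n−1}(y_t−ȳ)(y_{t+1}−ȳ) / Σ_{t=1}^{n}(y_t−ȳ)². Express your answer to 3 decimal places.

Mean ȳ = (20 − 2 + 12 + 7 + 8 − 3 − 10 + 2 + 7)/9 = 4.5556
Numerator Σ_{t=1}^{8}(y_t−ȳ)(y_{t+1}−ȳ) = -8.5309
Denominator Σ(y_t−ȳ)² = 636.2222
r_1 = -8.5309 / 636.2222 = -0.013

-0.013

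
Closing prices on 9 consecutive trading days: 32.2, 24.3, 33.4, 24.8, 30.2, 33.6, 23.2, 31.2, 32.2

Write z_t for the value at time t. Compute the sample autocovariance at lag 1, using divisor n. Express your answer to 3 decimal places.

Mean z̄ = (32.2 + 24.3 + 33.4 + 24.8 + 30.2 + 33.6 + 23.2 + 31.2 + 32.2)/9 = 29.4556
Σ_{t=1}^{8}(z_t−z̄)(z_{t+1}−z̄) = -85.2798
γ_1 = -85.2798 / 9 = -9.476

-9.476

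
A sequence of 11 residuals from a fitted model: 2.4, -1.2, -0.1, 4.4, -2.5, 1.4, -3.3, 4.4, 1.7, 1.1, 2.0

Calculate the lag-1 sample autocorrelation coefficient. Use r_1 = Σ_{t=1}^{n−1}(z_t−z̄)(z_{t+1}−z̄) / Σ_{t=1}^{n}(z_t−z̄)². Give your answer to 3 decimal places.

-0.499

Mean z̄ = (2.4 − 1.2 − 0.1 + 4.4 − 2.5 + 1.4 − 3.3 + 4.4 + 1.7 + 1.1 + 2.0)/11 = 0.9364
Numerator Σ_{t=1}^{10}(z_t−z̄)(z_{t+1}−z̄) = -31.6913
Denominator Σ(z_t−z̄)² = 63.4855
r_1 = -31.6913 / 63.4855 = -0.499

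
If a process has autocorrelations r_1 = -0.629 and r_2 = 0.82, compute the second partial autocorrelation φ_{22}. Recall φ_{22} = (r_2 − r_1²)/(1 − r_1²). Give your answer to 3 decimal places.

0.702

φ_{22} = (r_2 − r_1²) / (1 − r_1²)
r_1² = (-0.629)² = 0.395641
Numerator = 0.82 − 0.3956 = 0.4244; denominator = 1 − 0.3956 = 0.6044
φ_{22} = 0.4244 / 0.6044 = 0.702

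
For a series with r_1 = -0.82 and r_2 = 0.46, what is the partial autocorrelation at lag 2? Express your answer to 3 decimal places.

-0.648

φ_{22} = (r_2 − r_1²) / (1 − r_1²)
r_1² = (-0.82)² = 0.6724
Numerator = 0.46 − 0.6724 = -0.2124; denominator = 1 − 0.6724 = 0.3276
φ_{22} = -0.2124 / 0.3276 = -0.648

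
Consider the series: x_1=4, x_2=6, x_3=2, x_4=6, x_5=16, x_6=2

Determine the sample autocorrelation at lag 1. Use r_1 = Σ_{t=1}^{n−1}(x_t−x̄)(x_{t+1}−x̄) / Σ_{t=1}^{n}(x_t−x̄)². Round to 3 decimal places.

Mean x̄ = (4 + 6 + 2 + 6 + 16 + 2)/6 = 6.0000
Deviations from mean: -2.0000, 0.0000, -4.0000, 0.0000, 10.0000, -4.0000
Numerator Σ_{t=1}^{5}(x_t−x̄)(x_{t+1}−x̄) = -40.0000
Denominator Σ(x_t−x̄)² = 136.0000
r_1 = -40.0000 / 136.0000 = -0.294

-0.294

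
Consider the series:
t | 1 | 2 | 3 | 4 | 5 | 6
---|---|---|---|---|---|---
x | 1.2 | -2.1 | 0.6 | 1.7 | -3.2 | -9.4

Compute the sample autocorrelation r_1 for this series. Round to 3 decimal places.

Mean x̄ = (1.2 − 2.1 + 0.6 + 1.7 − 3.2 − 9.4)/6 = -1.8667
Deviations from mean: 3.0667, -0.2333, 2.4667, 3.5667, -1.3333, -7.5333
Σ(x_t−x̄)(x_{t+1}−x̄) = (-0.7156) + (-0.5756) + (8.7978) + (-4.7556) + (10.0444) = 12.7956
Denominator Σ(x_t−x̄)² = 86.7933
r_1 = 12.7956 / 86.7933 = 0.147

0.147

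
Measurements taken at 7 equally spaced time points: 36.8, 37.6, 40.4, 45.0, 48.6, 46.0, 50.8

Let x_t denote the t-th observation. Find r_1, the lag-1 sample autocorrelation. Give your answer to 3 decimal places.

0.519

Mean x̄ = (36.8 + 37.6 + 40.4 + 45.0 + 48.6 + 46.0 + 50.8)/7 = 43.6000
Deviations from mean: -6.8000, -6.0000, -3.2000, 1.4000, 5.0000, 2.4000, 7.2000
Σ(x_t−x̄)(x_{t+1}−x̄) = (40.8000) + (19.2000) + (-4.4800) + (7.0000) + (12.0000) + (17.2800) = 91.8000
Denominator Σ(x_t−x̄)² = 177.0400
r_1 = 91.8000 / 177.0400 = 0.519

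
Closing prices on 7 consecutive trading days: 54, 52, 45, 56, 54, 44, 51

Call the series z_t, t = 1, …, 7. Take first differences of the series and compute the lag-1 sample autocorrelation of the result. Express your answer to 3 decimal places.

-0.428

First differences Δz: -2, -7, 11, -2, -10, 7
Mean of differences = -0.5000
Numerator Σ(Δz_t−Δz̄)(Δz_{t+1}−Δz̄) = -139.2500
Denominator Σ(Δz_t−Δz̄)² = 325.5000
r_1(Δz) = -139.2500 / 325.5000 = -0.428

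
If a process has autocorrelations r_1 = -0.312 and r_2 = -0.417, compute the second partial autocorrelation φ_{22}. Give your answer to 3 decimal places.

-0.570

φ_{22} = (r_2 − r_1²) / (1 − r_1²)
r_1² = (-0.312)² = 0.097344
Numerator = -0.417 − 0.0973 = -0.5143; denominator = 1 − 0.0973 = 0.9027
φ_{22} = -0.5143 / 0.9027 = -0.570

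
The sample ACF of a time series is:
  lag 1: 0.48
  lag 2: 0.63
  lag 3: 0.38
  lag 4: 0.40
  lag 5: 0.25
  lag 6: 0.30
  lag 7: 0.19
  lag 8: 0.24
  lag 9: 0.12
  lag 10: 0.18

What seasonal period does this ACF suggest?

2

The largest autocorrelation is r_2 = 0.63; the remaining lags stay at or below 0.48.
The dominant spike at lag 2 indicates a seasonal period of 2.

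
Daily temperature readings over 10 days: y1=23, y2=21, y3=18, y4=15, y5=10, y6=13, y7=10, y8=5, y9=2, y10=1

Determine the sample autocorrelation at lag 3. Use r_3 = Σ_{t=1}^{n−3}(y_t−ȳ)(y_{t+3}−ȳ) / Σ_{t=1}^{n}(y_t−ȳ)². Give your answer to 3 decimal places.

Mean ȳ = (23 + 21 + 18 + 15 + 10 + 13 + 10 + 5 + 2 + 1)/10 = 11.8000
Numerator Σ_{t=1}^{7}(y_t−ȳ)(y_{t+3}−ȳ) = 40.8800
Denominator Σ(y_t−ȳ)² = 525.6000
r_3 = 40.8800 / 525.6000 = 0.078

0.078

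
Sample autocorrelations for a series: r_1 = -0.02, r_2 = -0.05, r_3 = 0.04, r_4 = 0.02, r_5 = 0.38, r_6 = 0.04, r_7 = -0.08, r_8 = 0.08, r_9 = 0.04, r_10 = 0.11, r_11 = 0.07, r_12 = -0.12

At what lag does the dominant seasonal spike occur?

5

The largest autocorrelation is r_5 = 0.38; the remaining lags stay at or below 0.11.
The dominant spike at lag 5 indicates a seasonal period of 5.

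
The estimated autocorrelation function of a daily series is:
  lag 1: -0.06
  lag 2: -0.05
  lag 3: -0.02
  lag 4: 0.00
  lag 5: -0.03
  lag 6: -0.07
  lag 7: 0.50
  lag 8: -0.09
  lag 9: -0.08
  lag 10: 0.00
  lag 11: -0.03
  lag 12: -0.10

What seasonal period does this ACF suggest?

7

The largest autocorrelation is r_7 = 0.50; the remaining lags stay at or below 0.00.
The dominant spike at lag 7 indicates a seasonal period of 7.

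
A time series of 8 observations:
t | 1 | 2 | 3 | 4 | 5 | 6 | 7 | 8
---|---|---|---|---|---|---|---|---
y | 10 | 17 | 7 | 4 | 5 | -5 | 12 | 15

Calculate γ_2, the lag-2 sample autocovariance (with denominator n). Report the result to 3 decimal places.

Mean ȳ = (10 + 17 + 7 + 4 + 5 − 5 + 12 + 15)/8 = 8.1250
Σ_{t=1}^{6}(y_t−ȳ)(y_{t+2}−ȳ) = -83.4063
γ_2 = -83.4063 / 8 = -10.426

-10.426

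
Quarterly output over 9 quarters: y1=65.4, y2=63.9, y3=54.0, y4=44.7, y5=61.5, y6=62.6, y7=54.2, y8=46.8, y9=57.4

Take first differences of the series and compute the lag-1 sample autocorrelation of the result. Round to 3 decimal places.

First differences Δy: -1.5, -9.9, -9.3, 16.8, 1.1, -8.4, -7.4, 10.6
Mean of differences = -1.0000
Numerator Σ(Δy_t−Δȳ)(Δy_{t+1}−Δȳ) = -74.4600
Denominator Σ(Δy_t−Δȳ)² = 699.8800
r_1(Δy) = -74.4600 / 699.8800 = -0.106

-0.106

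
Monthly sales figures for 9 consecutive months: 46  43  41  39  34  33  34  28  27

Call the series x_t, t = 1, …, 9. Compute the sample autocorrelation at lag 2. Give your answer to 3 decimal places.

0.284

Mean x̄ = (46 + 43 + 41 + 39 + 34 + 33 + 34 + 28 + 27)/9 = 36.1111
Σ(x_t−x̄)(x_{t+2}−x̄) = (48.3457) + (19.9012) + (-10.3210) + (-8.9877) + (4.4568) + (25.2346) + (19.2346) = 97.8642
Denominator Σ(x_t−x̄)² = 344.8889
r_2 = 97.8642 / 344.8889 = 0.284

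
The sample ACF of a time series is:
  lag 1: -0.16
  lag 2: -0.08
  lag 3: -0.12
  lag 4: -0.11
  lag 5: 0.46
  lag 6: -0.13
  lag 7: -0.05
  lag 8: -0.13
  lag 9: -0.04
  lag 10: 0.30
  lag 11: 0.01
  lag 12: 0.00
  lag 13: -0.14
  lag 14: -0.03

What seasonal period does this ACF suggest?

5

The largest autocorrelation is r_5 = 0.46, with a weaker echo at lag 10 (0.30); the remaining lags stay at or below 0.01.
The dominant spike at lag 5 indicates a seasonal period of 5.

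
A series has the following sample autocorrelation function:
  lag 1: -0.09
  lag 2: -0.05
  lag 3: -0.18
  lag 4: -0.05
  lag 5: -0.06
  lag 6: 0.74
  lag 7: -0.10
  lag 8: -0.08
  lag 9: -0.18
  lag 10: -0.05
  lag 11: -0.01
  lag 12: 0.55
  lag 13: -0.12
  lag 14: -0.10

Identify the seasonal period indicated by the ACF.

The largest autocorrelation is r_6 = 0.74, with a weaker echo at lag 12 (0.55); the remaining lags stay at or below -0.01.
The dominant spike at lag 6 indicates a seasonal period of 6.

6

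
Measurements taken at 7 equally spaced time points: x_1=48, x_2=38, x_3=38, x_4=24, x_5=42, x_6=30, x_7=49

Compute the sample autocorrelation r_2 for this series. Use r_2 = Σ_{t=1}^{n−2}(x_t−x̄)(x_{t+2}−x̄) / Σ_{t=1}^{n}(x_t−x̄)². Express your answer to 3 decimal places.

Mean x̄ = (48 + 38 + 38 + 24 + 42 + 30 + 49)/7 = 38.4286
Deviations from mean: 9.5714, -0.4286, -0.4286, -14.4286, 3.5714, -8.4286, 10.5714
Σ(x_t−x̄)(x_{t+2}−x̄) = (-4.1020) + (6.1837) + (-1.5306) + (121.6122) + (37.7551) = 159.9184
Denominator Σ(x_t−x̄)² = 495.7143
r_2 = 159.9184 / 495.7143 = 0.323

0.323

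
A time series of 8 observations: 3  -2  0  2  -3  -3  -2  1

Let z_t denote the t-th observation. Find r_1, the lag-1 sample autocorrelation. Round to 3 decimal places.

Mean z̄ = (3 − 2 + 0 + 2 − 3 − 3 − 2 + 1)/8 = -0.5000
Deviations from mean: 3.5000, -1.5000, 0.5000, 2.5000, -2.5000, -2.5000, -1.5000, 1.5000
Numerator Σ_{t=1}^{7}(z_t−z̄)(z_{t+1}−z̄) = -3.2500
Denominator Σ(z_t−z̄)² = 38.0000
r_1 = -3.2500 / 38.0000 = -0.086

-0.086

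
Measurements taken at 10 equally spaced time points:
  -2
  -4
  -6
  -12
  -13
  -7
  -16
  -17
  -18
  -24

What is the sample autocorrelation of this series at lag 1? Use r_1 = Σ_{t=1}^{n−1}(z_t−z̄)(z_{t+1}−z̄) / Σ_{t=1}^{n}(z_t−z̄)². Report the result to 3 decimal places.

0.503

Mean z̄ = (-2 − 4 − 6 − 12 − 13 − 7 − 16 − 17 − 18 − 24)/10 = -11.9000
Numerator Σ_{t=1}^{9}(z_t−z̄)(z_{t+1}−z̄) = 224.6900
Denominator Σ(z_t−z̄)² = 446.9000
r_1 = 224.6900 / 446.9000 = 0.503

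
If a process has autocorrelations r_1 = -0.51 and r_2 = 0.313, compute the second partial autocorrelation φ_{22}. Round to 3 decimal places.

0.071

φ_{22} = (r_2 − r_1²) / (1 − r_1²)
r_1² = (-0.51)² = 0.2601
Numerator = 0.313 − 0.2601 = 0.0529; denominator = 1 − 0.2601 = 0.7399
φ_{22} = 0.0529 / 0.7399 = 0.071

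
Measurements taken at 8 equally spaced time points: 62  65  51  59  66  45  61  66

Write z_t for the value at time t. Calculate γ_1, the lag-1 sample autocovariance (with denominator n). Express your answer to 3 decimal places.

Mean z̄ = (62 + 65 + 51 + 59 + 66 + 45 + 61 + 66)/8 = 59.3750
Σ_{t=1}^{7}(z_t−z̄)(z_{t+1}−z̄) = -139.5156
γ_1 = -139.5156 / 8 = -17.439

-17.439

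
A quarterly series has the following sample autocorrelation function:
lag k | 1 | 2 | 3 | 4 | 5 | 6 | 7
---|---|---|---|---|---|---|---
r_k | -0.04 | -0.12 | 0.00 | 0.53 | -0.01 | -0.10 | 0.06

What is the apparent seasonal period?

4

The largest autocorrelation is r_4 = 0.53; the remaining lags stay at or below 0.06.
The dominant spike at lag 4 indicates a seasonal period of 4.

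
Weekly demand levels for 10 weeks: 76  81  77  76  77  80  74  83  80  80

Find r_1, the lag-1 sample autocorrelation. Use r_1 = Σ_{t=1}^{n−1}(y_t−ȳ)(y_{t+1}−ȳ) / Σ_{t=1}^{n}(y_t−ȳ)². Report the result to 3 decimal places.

Mean ȳ = (76 + 81 + 77 + 76 + 77 + 80 + 74 + 83 + 80 + 80)/10 = 78.4000
Numerator Σ_{t=1}^{9}(y_t−ȳ)(y_{t+1}−ȳ) = -22.7600
Denominator Σ(y_t−ȳ)² = 70.4000
r_1 = -22.7600 / 70.4000 = -0.323

-0.323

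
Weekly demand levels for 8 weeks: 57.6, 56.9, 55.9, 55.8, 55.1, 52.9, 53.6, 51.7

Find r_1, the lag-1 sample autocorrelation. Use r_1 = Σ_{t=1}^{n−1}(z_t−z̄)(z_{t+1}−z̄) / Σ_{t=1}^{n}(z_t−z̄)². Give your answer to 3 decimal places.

Mean z̄ = (57.6 + 56.9 + 55.9 + 55.8 + 55.1 + 52.9 + 53.6 + 51.7)/8 = 54.9375
Deviations from mean: 2.6625, 1.9625, 0.9625, 0.8625, 0.1625, -2.0375, -1.3375, -3.2375
Numerator Σ_{t=1}^{7}(z_t−z̄)(z_{t+1}−z̄) = 14.8086
Denominator Σ(z_t−z̄)² = 29.0588
r_1 = 14.8086 / 29.0588 = 0.510

0.510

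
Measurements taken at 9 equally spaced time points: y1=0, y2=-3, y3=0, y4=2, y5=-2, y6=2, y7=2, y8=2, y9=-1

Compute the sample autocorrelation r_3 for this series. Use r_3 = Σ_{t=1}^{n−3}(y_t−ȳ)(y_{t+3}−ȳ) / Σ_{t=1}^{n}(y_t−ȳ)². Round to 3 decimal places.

0.115

Mean ȳ = (0 − 3 + 0 + 2 − 2 + 2 + 2 + 2 − 1)/9 = 0.2222
Σ(y_t−ȳ)(y_{t+3}−ȳ) = (-0.3951) + (7.1605) + (-0.3951) + (3.1605) + (-3.9506) + (-2.1728) = 3.4074
Denominator Σ(y_t−ȳ)² = 29.5556
r_3 = 3.4074 / 29.5556 = 0.115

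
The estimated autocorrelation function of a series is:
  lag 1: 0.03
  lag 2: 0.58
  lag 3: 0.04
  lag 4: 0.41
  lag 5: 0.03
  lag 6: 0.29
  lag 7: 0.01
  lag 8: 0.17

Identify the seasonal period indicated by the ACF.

The largest autocorrelation is r_2 = 0.58, with weaker echoes at lags 4 (0.41), 6 (0.29) and 8 (0.17); the remaining lags stay at or below 0.04.
The dominant spike at lag 2 indicates a seasonal period of 2.

2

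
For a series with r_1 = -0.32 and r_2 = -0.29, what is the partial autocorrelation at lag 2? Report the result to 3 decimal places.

φ_{22} = (r_2 − r_1²) / (1 − r_1²)
r_1² = (-0.32)² = 0.1024
Numerator = -0.29 − 0.1024 = -0.3924; denominator = 1 − 0.1024 = 0.8976
φ_{22} = -0.3924 / 0.8976 = -0.437

-0.437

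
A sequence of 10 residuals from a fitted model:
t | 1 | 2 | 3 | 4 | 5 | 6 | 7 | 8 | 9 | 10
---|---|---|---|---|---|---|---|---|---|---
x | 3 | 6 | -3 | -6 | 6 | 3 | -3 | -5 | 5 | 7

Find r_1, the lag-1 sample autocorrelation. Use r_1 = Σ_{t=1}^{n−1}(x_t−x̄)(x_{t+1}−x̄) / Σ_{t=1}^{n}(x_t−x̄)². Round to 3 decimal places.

Mean x̄ = (3 + 6 − 3 − 6 + 6 + 3 − 3 − 5 + 5 + 7)/10 = 1.3000
Numerator Σ_{t=1}^{9}(x_t−x̄)(x_{t+1}−x̄) = 10.4100
Denominator Σ(x_t−x̄)² = 226.1000
r_1 = 10.4100 / 226.1000 = 0.046

0.046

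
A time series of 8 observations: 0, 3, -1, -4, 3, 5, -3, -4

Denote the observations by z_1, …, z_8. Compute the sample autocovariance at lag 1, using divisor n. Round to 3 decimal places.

Mean z̄ = (0 + 3 − 1 − 4 + 3 + 5 − 3 − 4)/8 = -0.1250
Deviations: 0.1250, 3.1250, -0.8750, -3.8750, 3.1250, 5.1250, -2.8750, -3.8750
Σ_{t=1}^{7}(z_t−z̄)(z_{t+1}−z̄) = 1.3594
γ_1 = 1.3594 / 8 = 0.170

0.170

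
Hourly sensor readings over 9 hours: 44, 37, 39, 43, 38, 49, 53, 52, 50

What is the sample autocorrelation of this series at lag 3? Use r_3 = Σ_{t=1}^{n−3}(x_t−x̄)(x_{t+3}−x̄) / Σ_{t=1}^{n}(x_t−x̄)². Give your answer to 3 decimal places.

Mean x̄ = (44 + 37 + 39 + 43 + 38 + 49 + 53 + 52 + 50)/9 = 45.0000
Numerator Σ_{t=1}^{6}(x_t−x̄)(x_{t+3}−x̄) = -11.0000
Denominator Σ(x_t−x̄)² = 308.0000
r_3 = -11.0000 / 308.0000 = -0.036

-0.036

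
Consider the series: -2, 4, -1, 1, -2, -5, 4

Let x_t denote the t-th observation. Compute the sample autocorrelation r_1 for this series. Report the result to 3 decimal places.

-0.381

Mean x̄ = (-2 + 4 − 1 + 1 − 2 − 5 + 4)/7 = -0.1429
Σ(x_t−x̄)(x_{t+1}−x̄) = (-7.6939) + (-3.5510) + (-0.9796) + (-2.1224) + (9.0204) + (-20.1224) = -25.4490
Denominator Σ(x_t−x̄)² = 66.8571
r_1 = -25.4490 / 66.8571 = -0.381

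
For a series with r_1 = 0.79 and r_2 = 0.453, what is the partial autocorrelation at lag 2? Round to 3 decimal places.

-0.455

φ_{22} = (r_2 − r_1²) / (1 − r_1²)
r_1² = (0.79)² = 0.6241
Numerator = 0.453 − 0.6241 = -0.1711; denominator = 1 − 0.6241 = 0.3759
φ_{22} = -0.1711 / 0.3759 = -0.455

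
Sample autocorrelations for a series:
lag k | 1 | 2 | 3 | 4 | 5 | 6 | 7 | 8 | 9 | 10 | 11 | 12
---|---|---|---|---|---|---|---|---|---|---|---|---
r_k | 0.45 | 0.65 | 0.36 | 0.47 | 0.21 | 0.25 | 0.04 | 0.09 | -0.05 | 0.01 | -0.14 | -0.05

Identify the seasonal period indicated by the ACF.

The largest autocorrelation is r_2 = 0.65, with a weaker echo at lag 4 (0.47); the remaining lags stay at or below 0.45.
The dominant spike at lag 2 indicates a seasonal period of 2.

2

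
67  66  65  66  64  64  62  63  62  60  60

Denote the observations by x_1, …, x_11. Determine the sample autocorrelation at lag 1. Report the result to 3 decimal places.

0.634

Mean x̄ = (67 + 66 + 65 + 66 + 64 + 64 + 62 + 63 + 62 + 60 + 60)/11 = 63.5455
Numerator Σ_{t=1}^{10}(x_t−x̄)(x_{t+1}−x̄) = 35.9752
Denominator Σ(x_t−x̄)² = 56.7273
r_1 = 35.9752 / 56.7273 = 0.634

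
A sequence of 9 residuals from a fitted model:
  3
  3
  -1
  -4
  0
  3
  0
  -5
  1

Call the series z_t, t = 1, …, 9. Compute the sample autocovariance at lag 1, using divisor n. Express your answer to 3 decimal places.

Mean z̄ = (3 + 3 − 1 − 4 + 0 + 3 + 0 − 5 + 1)/9 = 0.0000
Σ_{t=1}^{8}(z_t−z̄)(z_{t+1}−z̄) = 5.0000
γ_1 = 5.0000 / 9 = 0.556

0.556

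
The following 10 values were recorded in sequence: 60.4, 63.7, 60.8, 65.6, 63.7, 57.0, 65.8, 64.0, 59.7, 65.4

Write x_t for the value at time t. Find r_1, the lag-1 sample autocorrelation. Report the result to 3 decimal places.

Mean x̄ = (60.4 + 63.7 + 60.8 + 65.6 + 63.7 + 57.0 + 65.8 + 64.0 + 59.7 + 65.4)/10 = 62.6100
Numerator Σ_{t=1}^{9}(x_t−x̄)(x_{t+1}−x̄) = -38.2751
Denominator Σ(x_t−x̄)² = 79.3090
r_1 = -38.2751 / 79.3090 = -0.483

-0.483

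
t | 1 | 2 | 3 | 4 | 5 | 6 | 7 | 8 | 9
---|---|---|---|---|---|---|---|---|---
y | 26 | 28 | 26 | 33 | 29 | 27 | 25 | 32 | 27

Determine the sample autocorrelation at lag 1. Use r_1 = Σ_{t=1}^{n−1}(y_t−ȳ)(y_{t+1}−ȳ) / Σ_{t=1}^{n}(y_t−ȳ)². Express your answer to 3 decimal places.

-0.320

Mean ȳ = (26 + 28 + 26 + 33 + 29 + 27 + 25 + 32 + 27)/9 = 28.1111
Numerator Σ_{t=1}^{8}(y_t−ȳ)(y_{t+1}−ȳ) = -19.4568
Denominator Σ(y_t−ȳ)² = 60.8889
r_1 = -19.4568 / 60.8889 = -0.320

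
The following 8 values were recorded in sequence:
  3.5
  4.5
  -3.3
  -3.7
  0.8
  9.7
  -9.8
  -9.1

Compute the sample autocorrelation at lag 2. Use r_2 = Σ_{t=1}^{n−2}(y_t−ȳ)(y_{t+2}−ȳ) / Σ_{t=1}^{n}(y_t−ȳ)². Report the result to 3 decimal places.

Mean ȳ = (3.5 + 4.5 − 3.3 − 3.7 + 0.8 + 9.7 − 9.8 − 9.1)/8 = -0.9250
Deviations from mean: 4.4250, 5.4250, -2.3750, -2.7750, 1.7250, 10.6250, -8.8750, -8.1750
Numerator Σ_{t=1}^{6}(y_t−ȳ)(y_{t+2}−ȳ) = -161.3138
Denominator Σ(y_t−ȳ)² = 323.8150
r_2 = -161.3138 / 323.8150 = -0.498

-0.498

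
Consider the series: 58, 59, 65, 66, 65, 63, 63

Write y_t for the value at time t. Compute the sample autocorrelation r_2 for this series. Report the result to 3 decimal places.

Mean ȳ = (58 + 59 + 65 + 66 + 65 + 63 + 63)/7 = 62.7143
Numerator Σ_{t=1}^{5}(y_t−ȳ)(y_{t+2}−ȳ) = -16.1633
Denominator Σ(y_t−ȳ)² = 57.4286
r_2 = -16.1633 / 57.4286 = -0.281

-0.281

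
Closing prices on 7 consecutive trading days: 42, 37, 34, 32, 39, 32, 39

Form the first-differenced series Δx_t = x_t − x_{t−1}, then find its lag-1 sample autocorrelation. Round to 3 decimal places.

First differences Δx: -5, -3, -2, 7, -7, 7
Mean of differences = -0.5000
Numerator Σ(Δx_t−Δx̄)(Δx_{t+1}−Δx̄) = -93.7500
Denominator Σ(Δx_t−Δx̄)² = 183.5000
r_1(Δx) = -93.7500 / 183.5000 = -0.511

-0.511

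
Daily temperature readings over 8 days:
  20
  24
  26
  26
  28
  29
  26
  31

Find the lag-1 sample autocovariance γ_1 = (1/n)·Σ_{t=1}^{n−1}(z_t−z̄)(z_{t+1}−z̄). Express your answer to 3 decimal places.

2.148

Mean z̄ = (20 + 24 + 26 + 26 + 28 + 29 + 26 + 31)/8 = 26.2500
Deviations: -6.2500, -2.2500, -0.2500, -0.2500, 1.7500, 2.7500, -0.2500, 4.7500
Σ_{t=1}^{7}(z_t−z̄)(z_{t+1}−z̄) = 17.1875
γ_1 = 17.1875 / 8 = 2.148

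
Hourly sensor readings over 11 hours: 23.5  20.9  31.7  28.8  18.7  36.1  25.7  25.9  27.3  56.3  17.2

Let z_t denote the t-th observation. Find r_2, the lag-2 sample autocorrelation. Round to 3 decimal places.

-0.082

Mean z̄ = (23.5 + 20.9 + 31.7 + 28.8 + 18.7 + 36.1 + 25.7 + 25.9 + 27.3 + 56.3 + 17.2)/11 = 28.3727
Numerator Σ_{t=1}^{9}(z_t−z̄)(z_{t+2}−z̄) = -95.7469
Denominator Σ(z_t−z̄)² = 1163.2818
r_2 = -95.7469 / 1163.2818 = -0.082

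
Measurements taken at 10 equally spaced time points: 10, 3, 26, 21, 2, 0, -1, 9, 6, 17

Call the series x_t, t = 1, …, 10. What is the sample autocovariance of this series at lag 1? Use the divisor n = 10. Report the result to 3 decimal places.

Mean x̄ = (10 + 3 + 26 + 21 + 2 + 0 − 1 + 9 + 6 + 17)/10 = 9.3000
Σ_{t=1}^{9}(x_t−x̄)(x_{t+1}−x̄) = 142.7100
γ_1 = 142.7100 / 10 = 14.271

14.271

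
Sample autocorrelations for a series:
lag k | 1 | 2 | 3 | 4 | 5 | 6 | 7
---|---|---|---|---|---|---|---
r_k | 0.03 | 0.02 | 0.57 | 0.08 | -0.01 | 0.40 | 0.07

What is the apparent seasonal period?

3

The largest autocorrelation is r_3 = 0.57, with a weaker echo at lag 6 (0.40); the remaining lags stay at or below 0.08.
The dominant spike at lag 3 indicates a seasonal period of 3.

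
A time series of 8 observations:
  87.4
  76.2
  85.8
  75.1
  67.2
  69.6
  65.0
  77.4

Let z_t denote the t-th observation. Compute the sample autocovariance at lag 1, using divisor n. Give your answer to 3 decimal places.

Mean z̄ = (87.4 + 76.2 + 85.8 + 75.1 + 67.2 + 69.6 + 65.0 + 77.4)/8 = 75.4625
Σ_{t=1}^{7}(z_t−z̄)(z_{t+1}−z̄) = 105.1798
γ_1 = 105.1798 / 8 = 13.147

13.147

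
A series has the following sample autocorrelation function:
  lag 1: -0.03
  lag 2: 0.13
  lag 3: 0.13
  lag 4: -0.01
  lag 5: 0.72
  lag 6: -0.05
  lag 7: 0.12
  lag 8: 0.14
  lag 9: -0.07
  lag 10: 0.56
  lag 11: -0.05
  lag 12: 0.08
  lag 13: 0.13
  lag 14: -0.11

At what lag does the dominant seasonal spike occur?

The largest autocorrelation is r_5 = 0.72, with a weaker echo at lag 10 (0.56); the remaining lags stay at or below 0.14.
The dominant spike at lag 5 indicates a seasonal period of 5.

5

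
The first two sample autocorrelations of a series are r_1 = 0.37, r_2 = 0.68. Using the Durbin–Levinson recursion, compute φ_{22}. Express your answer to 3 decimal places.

φ_{22} = (r_2 − r_1²) / (1 − r_1²)
r_1² = (0.37)² = 0.1369
Numerator = 0.68 − 0.1369 = 0.5431; denominator = 1 − 0.1369 = 0.8631
φ_{22} = 0.5431 / 0.8631 = 0.629

0.629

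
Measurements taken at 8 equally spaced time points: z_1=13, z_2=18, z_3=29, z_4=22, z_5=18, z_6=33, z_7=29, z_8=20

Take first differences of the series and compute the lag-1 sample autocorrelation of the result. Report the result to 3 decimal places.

First differences Δz: 5, 11, -7, -4, 15, -4, -9
Mean of differences = 1.0000
Numerator Σ(Δz_t−Δz̄)(Δz_{t+1}−Δz̄) = -90.0000
Denominator Σ(Δz_t−Δz̄)² = 526.0000
r_1(Δz) = -90.0000 / 526.0000 = -0.171

-0.171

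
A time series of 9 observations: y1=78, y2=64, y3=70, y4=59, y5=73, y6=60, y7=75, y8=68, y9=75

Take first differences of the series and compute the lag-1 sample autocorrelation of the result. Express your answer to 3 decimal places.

-0.802

First differences Δy: -14, 6, -11, 14, -13, 15, -7, 7
Mean of differences = -0.3750
Numerator Σ(Δy_t−Δȳ)(Δy_{t+1}−Δȳ) = -833.6406
Denominator Σ(Δy_t−Δȳ)² = 1039.8750
r_1(Δy) = -833.6406 / 1039.8750 = -0.802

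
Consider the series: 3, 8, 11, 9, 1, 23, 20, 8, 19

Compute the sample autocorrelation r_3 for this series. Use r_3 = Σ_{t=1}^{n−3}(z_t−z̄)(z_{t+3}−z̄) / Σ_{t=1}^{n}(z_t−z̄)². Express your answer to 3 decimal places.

0.324

Mean z̄ = (3 + 8 + 11 + 9 + 1 + 23 + 20 + 8 + 19)/9 = 11.3333
Σ(z_t−z̄)(z_{t+3}−z̄) = (19.4444) + (34.4444) + (-3.8889) + (-20.2222) + (34.4444) + (89.4444) = 153.6667
Denominator Σ(z_t−z̄)² = 474.0000
r_3 = 153.6667 / 474.0000 = 0.324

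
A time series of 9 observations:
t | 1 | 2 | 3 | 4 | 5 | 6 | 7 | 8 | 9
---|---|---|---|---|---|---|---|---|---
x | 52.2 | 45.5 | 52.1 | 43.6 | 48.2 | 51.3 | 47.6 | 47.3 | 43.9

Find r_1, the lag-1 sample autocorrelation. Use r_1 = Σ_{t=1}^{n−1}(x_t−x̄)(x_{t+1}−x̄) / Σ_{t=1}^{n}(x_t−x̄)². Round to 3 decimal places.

-0.421

Mean x̄ = (52.2 + 45.5 + 52.1 + 43.6 + 48.2 + 51.3 + 47.6 + 47.3 + 43.9)/9 = 47.9667
Numerator Σ_{t=1}^{8}(x_t−x̄)(x_{t+1}−x̄) = -37.1944
Denominator Σ(x_t−x̄)² = 88.4400
r_1 = -37.1944 / 88.4400 = -0.421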